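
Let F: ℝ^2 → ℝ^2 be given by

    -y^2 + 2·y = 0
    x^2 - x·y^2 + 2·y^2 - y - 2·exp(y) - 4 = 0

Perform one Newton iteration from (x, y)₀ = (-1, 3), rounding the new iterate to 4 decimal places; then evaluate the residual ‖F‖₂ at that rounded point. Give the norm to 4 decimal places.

7.8803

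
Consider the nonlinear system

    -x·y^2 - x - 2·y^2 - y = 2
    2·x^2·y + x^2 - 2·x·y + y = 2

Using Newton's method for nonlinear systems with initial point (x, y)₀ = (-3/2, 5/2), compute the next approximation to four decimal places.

(-1.3369, 0.4120)

At (-3/2, 5/2): F = (-6.1250, 21.5000).
Jacobian J = [[-y^2 - 1, -2·x·y - 4·y - 1], [4·x·y + 2·x - 2·y, 2·x^2 - 2·x + 1]].
At the point, J = [[-7.2500, -3.5000], [-23.0000, 8.5000]] (det J = -142.1250).
Solving J·Δ = −F gives Δ = (0.1631, -2.0880).
Then the next iterate is (x, y)₁ = (-1.3369, 0.4120).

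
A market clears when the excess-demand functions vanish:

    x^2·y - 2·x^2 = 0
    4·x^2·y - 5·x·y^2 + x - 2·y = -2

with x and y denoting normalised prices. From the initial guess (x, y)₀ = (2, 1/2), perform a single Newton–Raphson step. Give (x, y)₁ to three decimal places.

At (2, 1/2): F = (-6.000, 8.500).
Jacobian J = [[2·x·y - 4·x, x^2], [8·x·y - 5·y^2 + 1, 4·x^2 - 10·x·y - 2]].
At the point, J = [[-6.000, 4.000], [7.750, 4.000]] (det J = -55.000).
Solving J·Δ = −F gives Δ = (-1.055, -0.082).
Then the next iterate is (x, y)₁ = (0.945, 0.418).

(0.945, 0.418)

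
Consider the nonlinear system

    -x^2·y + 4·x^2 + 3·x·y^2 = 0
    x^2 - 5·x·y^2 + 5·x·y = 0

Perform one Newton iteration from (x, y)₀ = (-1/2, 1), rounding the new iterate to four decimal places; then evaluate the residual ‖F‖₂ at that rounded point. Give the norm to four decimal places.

At (-1/2, 1): F = (-0.7500, 0.2500).
Jacobian J = [[-2·x·y + 8·x + 3·y^2, -x^2 + 6·x·y], [2·x - 5·y^2 + 5·y, -10·x·y + 5·x]].
At the point, J = [[0.0000, -3.2500], [-1.0000, 2.5000]] (det J = -3.2500).
Solving J·Δ = −F gives Δ = (-0.3269, -0.2308).
Then the next iterate is (x, y)₁ = (-0.8269, 0.7692).
Re-evaluating at (-0.8269, 0.7692): F = (0.741351, -0.050240), so ‖F‖₂ = 0.7431.

0.7431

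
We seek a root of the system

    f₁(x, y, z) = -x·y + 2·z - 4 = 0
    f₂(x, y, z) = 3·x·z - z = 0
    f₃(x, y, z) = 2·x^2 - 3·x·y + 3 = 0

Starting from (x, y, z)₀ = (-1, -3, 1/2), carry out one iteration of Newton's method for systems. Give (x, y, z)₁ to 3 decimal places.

(1.720, -6.200, 1.020)

At (-1, -3, 1/2): F = (-6.000, -2.000, -4.000).
Jacobian J = [[-y, -x, 2], [3·z, 0, 3·x - 1], [4·x - 3·y, -3·x, 0]].
At the point, J = [[3.000, 1.000, 2.000], [1.500, 0.000, -4.000], [5.000, 3.000, 0.000]] (det J = 25.000).
Solving J·Δ = −F gives Δ = (2.720, -3.200, 0.520).
Then the next iterate is (x, y, z)₁ = (1.720, -6.200, 1.020).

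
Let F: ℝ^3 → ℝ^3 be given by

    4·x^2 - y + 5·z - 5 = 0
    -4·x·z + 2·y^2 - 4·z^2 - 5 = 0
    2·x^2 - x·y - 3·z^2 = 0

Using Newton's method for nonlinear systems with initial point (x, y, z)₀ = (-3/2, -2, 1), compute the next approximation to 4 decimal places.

At (-3/2, -2, 1): F = (11.0000, 5.0000, -1.5000).
Jacobian J = [[8·x, -1, 5], [-4·z, 4·y, -4·x - 8·z], [4·x - y, -x, -6·z]].
At the point, J = [[-12.0000, -1.0000, 5.0000], [-4.0000, -8.0000, -2.0000], [-4.0000, 1.5000, -6.0000]] (det J = -786.0000).
Solving J·Δ = −F gives Δ = (0.6431, 0.4453, -0.5674).
Then the next iterate is (x, y, z)₁ = (-0.8569, -1.5547, 0.4326).

(-0.8569, -1.5547, 0.4326)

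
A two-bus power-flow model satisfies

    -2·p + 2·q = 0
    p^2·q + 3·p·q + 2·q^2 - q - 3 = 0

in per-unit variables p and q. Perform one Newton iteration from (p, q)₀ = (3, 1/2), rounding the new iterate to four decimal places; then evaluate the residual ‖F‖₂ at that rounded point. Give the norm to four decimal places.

0.7283

At (3, 1/2): F = (-5.0000, 6.0000).
Jacobian J = [[-2, 2], [2·p·q + 3·q, p^2 + 3·p + 4·q - 1]].
At the point, J = [[-2.0000, 2.0000], [4.5000, 19.0000]] (det J = -47.0000).
Solving J·Δ = −F gives Δ = (-2.2766, 0.2234).
Then the next iterate is (p, q)₁ = (0.7234, 0.7234).
Re-evaluating at (0.7234, 0.7234): F = (0.0000, -0.728302), so ‖F‖₂ = 0.7283.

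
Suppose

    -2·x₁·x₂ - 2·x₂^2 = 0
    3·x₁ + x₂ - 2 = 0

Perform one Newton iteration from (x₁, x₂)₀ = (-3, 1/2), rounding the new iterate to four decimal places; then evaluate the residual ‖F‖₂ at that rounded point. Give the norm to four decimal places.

1.6865

At (-3, 1/2): F = (2.5000, -10.5000).
Jacobian J = [[-2·x₂, -2·x₁ - 4·x₂], [3, 1]].
At the point, J = [[-1.0000, 4.0000], [3.0000, 1.0000]] (det J = -13.0000).
Solving J·Δ = −F gives Δ = (3.4231, 0.2308).
Then the next iterate is (x₁, x₂)₁ = (0.4231, 0.7308).
Re-evaluating at (0.4231, 0.7308): F = (-1.686540, 0.0001), so ‖F‖₂ = 1.6865.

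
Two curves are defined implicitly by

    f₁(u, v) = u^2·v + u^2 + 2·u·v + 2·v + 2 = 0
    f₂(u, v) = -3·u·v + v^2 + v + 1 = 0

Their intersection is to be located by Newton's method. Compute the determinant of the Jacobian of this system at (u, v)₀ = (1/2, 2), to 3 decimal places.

44.000

J = [[2·u·v + 2·u + 2·v, u^2 + 2·u + 2], [-3·v, -3·u + 2·v + 1]].
At the point, J = [[7.000, 3.250], [-6.000, 3.500]].
det J = 44.000.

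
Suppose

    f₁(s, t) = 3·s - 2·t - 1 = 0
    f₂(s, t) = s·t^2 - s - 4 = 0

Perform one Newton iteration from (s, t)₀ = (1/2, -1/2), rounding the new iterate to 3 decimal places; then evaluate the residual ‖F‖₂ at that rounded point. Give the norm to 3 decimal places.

55.340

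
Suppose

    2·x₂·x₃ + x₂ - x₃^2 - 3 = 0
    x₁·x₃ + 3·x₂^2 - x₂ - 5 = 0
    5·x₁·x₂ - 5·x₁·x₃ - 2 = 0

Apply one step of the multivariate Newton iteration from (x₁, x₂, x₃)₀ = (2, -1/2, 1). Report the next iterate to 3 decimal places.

(2.178, -3.119, -3.453)

At (2, -1/2, 1): F = (-5.500, -1.750, -17.000).
Jacobian J = [[0, 2·x₃ + 1, 2·x₂ - 2·x₃], [x₃, 6·x₂ - 1, x₁], [5·x₂ - 5·x₃, 5·x₁, -5·x₁]].
At the point, J = [[0.000, 3.000, -3.000], [1.000, -4.000, 2.000], [-7.500, 10.000, -10.000]] (det J = 45.000).
Solving J·Δ = −F gives Δ = (0.178, -2.619, -4.453).
Then the next iterate is (x₁, x₂, x₃)₁ = (2.178, -3.119, -3.453).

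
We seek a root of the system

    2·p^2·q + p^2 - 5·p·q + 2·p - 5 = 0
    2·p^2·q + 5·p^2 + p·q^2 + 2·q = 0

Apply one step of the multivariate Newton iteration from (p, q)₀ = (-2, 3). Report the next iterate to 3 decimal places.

At (-2, 3): F = (49.000, 32.000).
Jacobian J = [[4·p·q + 2·p - 5·q + 2, 2·p^2 - 5·p], [4·p·q + 10·p + q^2, 2·p^2 + 2·p·q + 2]].
At the point, J = [[-41.000, 18.000], [-35.000, -2.000]] (det J = 712.000).
Solving J·Δ = −F gives Δ = (0.947, -0.566).
Then the next iterate is (p, q)₁ = (-1.053, 2.434).

(-1.053, 2.434)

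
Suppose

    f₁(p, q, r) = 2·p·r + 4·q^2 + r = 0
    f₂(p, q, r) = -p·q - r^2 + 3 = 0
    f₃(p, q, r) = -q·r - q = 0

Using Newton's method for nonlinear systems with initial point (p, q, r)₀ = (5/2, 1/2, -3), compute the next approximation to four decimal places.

At (5/2, 1/2, -3): F = (-17.0000, -7.2500, 1.0000).
Jacobian J = [[2·r, 8·q, 2·p + 1], [-q, -p, -2·r], [0, -r - 1, -q]].
At the point, J = [[-6.0000, 4.0000, 6.0000], [-0.5000, -2.5000, 6.0000], [0.0000, 2.0000, -0.5000]] (det J = 57.5000).
Solving J·Δ = −F gives Δ = (-2.0913, -0.2696, 0.9217).
Then the next iterate is (p, q, r)₁ = (0.4087, 0.2304, -2.0783).

(0.4087, 0.2304, -2.0783)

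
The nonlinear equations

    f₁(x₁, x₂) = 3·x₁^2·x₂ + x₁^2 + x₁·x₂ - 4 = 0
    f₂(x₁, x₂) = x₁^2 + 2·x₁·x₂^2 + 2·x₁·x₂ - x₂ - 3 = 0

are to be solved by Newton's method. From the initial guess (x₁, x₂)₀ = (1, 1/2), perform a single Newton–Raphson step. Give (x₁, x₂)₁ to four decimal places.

At (1, 1/2): F = (-1.0000, -1.0000).
Jacobian J = [[6·x₁·x₂ + 2·x₁ + x₂, 3·x₁^2 + x₁], [2·x₁ + 2·x₂^2 + 2·x₂, 4·x₁·x₂ + 2·x₁ - 1]].
At the point, J = [[5.5000, 4.0000], [3.5000, 3.0000]] (det J = 2.5000).
Solving J·Δ = −F gives Δ = (-0.4000, 0.8000).
Then the next iterate is (x₁, x₂)₁ = (0.6000, 1.3000).

(0.6000, 1.3000)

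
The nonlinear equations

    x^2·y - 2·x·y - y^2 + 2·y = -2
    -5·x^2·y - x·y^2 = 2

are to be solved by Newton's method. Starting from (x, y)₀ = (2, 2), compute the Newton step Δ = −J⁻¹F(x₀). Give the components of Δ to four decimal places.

At (2, 2): F = (2.0000, -50.0000).
Jacobian J = [[2·x·y - 2·y, x^2 - 2·x - 2·y + 2], [-10·x·y - y^2, -5·x^2 - 2·x·y]].
At the point, J = [[4.0000, -2.0000], [-44.0000, -28.0000]] (det J = -200.0000).
Solving J·Δ = −F gives Δ = (-0.7800, -0.5600).

(-0.7800, -0.5600)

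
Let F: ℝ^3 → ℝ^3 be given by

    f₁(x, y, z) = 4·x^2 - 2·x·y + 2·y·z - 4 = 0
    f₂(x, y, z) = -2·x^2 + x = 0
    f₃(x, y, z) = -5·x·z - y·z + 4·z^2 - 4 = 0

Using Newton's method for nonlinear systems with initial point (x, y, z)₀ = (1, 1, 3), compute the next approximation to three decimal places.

At (1, 1, 3): F = (4.000, -1.000, 14.000).
Jacobian J = [[8·x - 2·y, -2·x + 2·z, 2·y], [-4·x + 1, 0, 0], [-5·z, -z, -5·x - y + 8·z]].
At the point, J = [[6.000, 4.000, 2.000], [-3.000, 0.000, 0.000], [-15.000, -3.000, 18.000]] (det J = 234.000).
Solving J·Δ = −F gives Δ = (-0.333, 0.026, -1.051).
Then the next iterate is (x, y, z)₁ = (0.667, 1.026, 1.949).

(0.667, 1.026, 1.949)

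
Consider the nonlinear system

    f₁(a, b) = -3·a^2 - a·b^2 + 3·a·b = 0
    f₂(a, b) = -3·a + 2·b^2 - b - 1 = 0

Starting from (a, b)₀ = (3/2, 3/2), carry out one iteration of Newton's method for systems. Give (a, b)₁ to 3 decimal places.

(1.000, 1.700)

At (3/2, 3/2): F = (-3.375, -2.500).
Jacobian J = [[-6·a - b^2 + 3·b, -2·a·b + 3·a], [-3, 4·b - 1]].
At the point, J = [[-6.750, 0.000], [-3.000, 5.000]] (det J = -33.750).
Solving J·Δ = −F gives Δ = (-0.500, 0.200).
Then the next iterate is (a, b)₁ = (1.000, 1.700).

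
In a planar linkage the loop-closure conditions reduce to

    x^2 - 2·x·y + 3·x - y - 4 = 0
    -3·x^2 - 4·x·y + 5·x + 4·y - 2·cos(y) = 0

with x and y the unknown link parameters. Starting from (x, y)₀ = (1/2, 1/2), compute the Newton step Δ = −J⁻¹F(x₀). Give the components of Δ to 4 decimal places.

(0.8592, -0.3362)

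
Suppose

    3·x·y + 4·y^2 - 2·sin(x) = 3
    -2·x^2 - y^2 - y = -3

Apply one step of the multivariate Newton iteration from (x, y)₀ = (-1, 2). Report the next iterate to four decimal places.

At (-1, 2): F = (8.682942, -5.0000).
Jacobian J = [[3·y - 2·cos(x), 3·x + 8·y], [-4·x, -2·y - 1]].
At the point, J = [[4.919395, 13.0000], [4.0000, -5.0000]] (det J = -76.596977).
Solving J·Δ = −F gives Δ = (0.2818, -0.7746).
Then the next iterate is (x, y)₁ = (-0.7182, 1.2254).

(-0.7182, 1.2254)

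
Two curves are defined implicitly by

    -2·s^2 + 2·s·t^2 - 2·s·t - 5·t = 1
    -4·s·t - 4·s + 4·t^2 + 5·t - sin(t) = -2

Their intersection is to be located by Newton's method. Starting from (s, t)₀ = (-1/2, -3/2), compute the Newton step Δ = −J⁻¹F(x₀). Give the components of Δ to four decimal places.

At (-1/2, -3/2): F = (2.2500, 3.497495).
Jacobian J = [[-4·s + 2·t^2 - 2·t, 4·s·t - 2·s - 5], [-4·t - 4, -4·s + 8·t - cos(t) + 5]].
At the point, J = [[9.5000, -1.0000], [2.0000, -5.070737]] (det J = -46.172003).
Solving J·Δ = −F gives Δ = (-0.1714, 0.6222).

(-0.1714, 0.6222)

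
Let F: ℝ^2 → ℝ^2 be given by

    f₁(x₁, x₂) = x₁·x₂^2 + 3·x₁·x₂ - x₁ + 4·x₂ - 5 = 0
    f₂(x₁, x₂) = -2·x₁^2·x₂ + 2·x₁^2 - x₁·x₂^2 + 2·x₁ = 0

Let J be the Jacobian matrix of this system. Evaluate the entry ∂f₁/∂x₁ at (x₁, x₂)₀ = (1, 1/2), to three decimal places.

0.750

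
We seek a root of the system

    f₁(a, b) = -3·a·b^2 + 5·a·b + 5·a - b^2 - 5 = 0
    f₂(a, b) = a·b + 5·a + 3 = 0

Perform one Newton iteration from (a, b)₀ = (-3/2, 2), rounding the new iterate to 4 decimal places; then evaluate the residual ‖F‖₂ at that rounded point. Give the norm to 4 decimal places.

At (-3/2, 2): F = (-13.5000, -7.5000).
Jacobian J = [[-3·b^2 + 5·b + 5, -6·a·b + 5·a - 2·b], [b + 5, a]].
At the point, J = [[3.0000, 6.5000], [7.0000, -1.5000]] (det J = -50.0000).
Solving J·Δ = −F gives Δ = (1.3800, 1.4400).
Then the next iterate is (a, b)₁ = (-0.1200, 3.4400).
Re-evaluating at (-0.1200, 3.4400): F = (-15.237504, 1.9872), so ‖F‖₂ = 15.3665.

15.3665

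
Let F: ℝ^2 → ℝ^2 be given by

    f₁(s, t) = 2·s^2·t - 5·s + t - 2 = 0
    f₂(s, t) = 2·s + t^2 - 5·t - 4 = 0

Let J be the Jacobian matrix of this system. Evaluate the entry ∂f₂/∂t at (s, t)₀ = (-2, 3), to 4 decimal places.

∂f₂/∂t = 2·t - 5.
At (-2, 3) this is 1.0000.

1.0000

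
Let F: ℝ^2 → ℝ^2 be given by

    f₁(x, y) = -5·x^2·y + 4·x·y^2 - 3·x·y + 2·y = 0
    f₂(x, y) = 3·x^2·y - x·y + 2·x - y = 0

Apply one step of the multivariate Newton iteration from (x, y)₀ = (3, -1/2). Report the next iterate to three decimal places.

(26.333, 6.333)

At (3, -1/2): F = (29.000, -5.500).
Jacobian J = [[-10·x·y + 4·y^2 - 3·y, -5·x^2 + 8·x·y - 3·x + 2], [6·x·y - y + 2, 3·x^2 - x - 1]].
At the point, J = [[17.500, -64.000], [-6.500, 23.000]] (det J = -13.500).
Solving J·Δ = −F gives Δ = (23.333, 6.833).
Then the next iterate is (x, y)₁ = (26.333, 6.333).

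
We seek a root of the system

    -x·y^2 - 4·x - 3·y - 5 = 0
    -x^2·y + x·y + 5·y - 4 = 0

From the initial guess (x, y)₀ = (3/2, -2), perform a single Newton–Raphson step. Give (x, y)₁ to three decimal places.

(1.299, 1.130)

At (3/2, -2): F = (-11.000, -12.500).
Jacobian J = [[-y^2 - 4, -2·x·y - 3], [-2·x·y + y, -x^2 + x + 5]].
At the point, J = [[-8.000, 3.000], [4.000, 4.250]] (det J = -46.000).
Solving J·Δ = −F gives Δ = (-0.201, 3.130).
Then the next iterate is (x, y)₁ = (1.299, 1.130).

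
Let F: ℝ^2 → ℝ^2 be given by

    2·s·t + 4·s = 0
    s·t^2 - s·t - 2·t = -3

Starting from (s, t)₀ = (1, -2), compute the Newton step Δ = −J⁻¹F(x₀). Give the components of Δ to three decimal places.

At (1, -2): F = (0.000, 13.000).
Jacobian J = [[2·t + 4, 2·s], [t^2 - t, 2·s·t - s - 2]].
At the point, J = [[0.000, 2.000], [6.000, -7.000]] (det J = -12.000).
Solving J·Δ = −F gives Δ = (-2.167, 0.000).

(-2.167, 0.000)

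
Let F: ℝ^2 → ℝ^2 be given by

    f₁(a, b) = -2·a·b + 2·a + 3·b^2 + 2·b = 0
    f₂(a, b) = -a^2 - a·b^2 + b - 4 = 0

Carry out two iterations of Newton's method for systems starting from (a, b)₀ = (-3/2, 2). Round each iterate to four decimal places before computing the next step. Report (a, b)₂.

(-14.3512, -1.4188)

At (-3/2, 2): F = (19.0000, 1.7500).
Jacobian J = [[-2·b + 2, -2·a + 6·b + 2], [-2·a - b^2, -2·a·b + 1]].
At the point, J = [[-2.0000, 17.0000], [-1.0000, 7.0000]] (det J = 3.0000).
Solving J·Δ = −F gives Δ = (-34.4167, -5.1667).
Then the next iterate is (a, b)₁ = (-35.9167, -3.1667).
Round to (-35.9167, -3.1667) and repeat: F = (-275.557661, -937.003770), J = [[8.3334, 54.8332], [61.805411, -226.474828]].
Δ = (21.5655, 1.7479), so (a, b)₂ = (-14.3512, -1.4188).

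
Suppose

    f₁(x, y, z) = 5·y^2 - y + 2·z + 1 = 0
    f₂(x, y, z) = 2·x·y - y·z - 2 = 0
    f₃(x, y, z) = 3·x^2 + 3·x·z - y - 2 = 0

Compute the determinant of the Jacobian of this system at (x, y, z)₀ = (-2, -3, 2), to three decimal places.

1614.000

J = [[0, 10·y - 1, 2], [2·y, 2·x - z, -y], [6·x + 3·z, -1, 3·x]].
At the point, J = [[0.000, -31.000, 2.000], [-6.000, -6.000, 3.000], [-6.000, -1.000, -6.000]].
det J = 1614.000.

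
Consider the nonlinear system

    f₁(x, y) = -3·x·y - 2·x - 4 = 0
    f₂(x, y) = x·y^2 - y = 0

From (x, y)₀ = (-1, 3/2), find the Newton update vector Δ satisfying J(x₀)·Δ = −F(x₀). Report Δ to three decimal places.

(-0.065, -0.974)

At (-1, 3/2): F = (2.500, -3.750).
Jacobian J = [[-3·y - 2, -3·x], [y^2, 2·x·y - 1]].
At the point, J = [[-6.500, 3.000], [2.250, -4.000]] (det J = 19.250).
Solving J·Δ = −F gives Δ = (-0.065, -0.974).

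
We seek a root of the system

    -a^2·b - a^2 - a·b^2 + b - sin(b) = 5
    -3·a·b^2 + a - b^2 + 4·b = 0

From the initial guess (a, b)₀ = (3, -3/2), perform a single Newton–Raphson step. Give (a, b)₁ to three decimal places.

(10.778, 0.565)

At (3, -3/2): F = (-7.75251, -25.500).
Jacobian J = [[-2·a·b - 2·a - b^2, -a^2 - 2·a·b - cos(b) + 1], [-3·b^2 + 1, -6·a·b - 2·b + 4]].
At the point, J = [[0.750, 0.92926], [-5.750, 34.000]] (det J = 30.84326).
Solving J·Δ = −F gives Δ = (7.778, 2.065).
Then the next iterate is (a, b)₁ = (10.778, 0.565).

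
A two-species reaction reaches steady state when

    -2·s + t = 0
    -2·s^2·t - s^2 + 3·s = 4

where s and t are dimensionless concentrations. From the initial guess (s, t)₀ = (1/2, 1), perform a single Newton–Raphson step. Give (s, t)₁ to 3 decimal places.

At (1/2, 1): F = (0.000, -3.250).
Jacobian J = [[-2, 1], [-4·s·t - 2·s + 3, -2·s^2]].
At the point, J = [[-2.000, 1.000], [0.000, -0.500]] (det J = 1.000).
Solving J·Δ = −F gives Δ = (-3.250, -6.500).
Then the next iterate is (s, t)₁ = (-2.750, -5.500).

(-2.750, -5.500)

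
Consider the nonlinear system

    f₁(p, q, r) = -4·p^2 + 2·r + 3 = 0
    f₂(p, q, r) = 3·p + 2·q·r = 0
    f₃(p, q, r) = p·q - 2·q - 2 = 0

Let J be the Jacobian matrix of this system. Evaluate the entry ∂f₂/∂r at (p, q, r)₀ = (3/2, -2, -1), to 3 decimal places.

∂f₂/∂r = 2·q.
At (3/2, -2, -1) this is -4.000.

-4.000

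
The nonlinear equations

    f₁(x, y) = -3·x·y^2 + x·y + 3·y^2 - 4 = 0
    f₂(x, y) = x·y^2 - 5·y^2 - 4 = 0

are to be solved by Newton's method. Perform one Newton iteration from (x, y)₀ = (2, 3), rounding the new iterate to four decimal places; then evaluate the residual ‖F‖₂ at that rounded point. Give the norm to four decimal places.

At (2, 3): F = (-25.0000, -31.0000).
Jacobian J = [[-3·y^2 + y, -6·x·y + x + 6·y], [y^2, 2·x·y - 10·y]].
At the point, J = [[-24.0000, -16.0000], [9.0000, -18.0000]] (det J = 576.0000).
Solving J·Δ = −F gives Δ = (0.0799, -1.6823).
Then the next iterate is (x, y)₁ = (2.0799, 1.3177).
Re-evaluating at (2.0799, 1.3177): F = (-6.884515, -9.070267), so ‖F‖₂ = 11.3871.

11.3871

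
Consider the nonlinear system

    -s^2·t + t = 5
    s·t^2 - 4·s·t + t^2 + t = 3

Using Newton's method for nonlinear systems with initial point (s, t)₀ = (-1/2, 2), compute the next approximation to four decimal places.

(1.1346, 2.3077)

At (-1/2, 2): F = (-3.5000, 5.0000).
Jacobian J = [[-2·s·t, -s^2 + 1], [t^2 - 4·t, 2·s·t - 4·s + 2·t + 1]].
At the point, J = [[2.0000, 0.7500], [-4.0000, 5.0000]] (det J = 13.0000).
Solving J·Δ = −F gives Δ = (1.6346, 0.3077).
Then the next iterate is (s, t)₁ = (1.1346, 2.3077).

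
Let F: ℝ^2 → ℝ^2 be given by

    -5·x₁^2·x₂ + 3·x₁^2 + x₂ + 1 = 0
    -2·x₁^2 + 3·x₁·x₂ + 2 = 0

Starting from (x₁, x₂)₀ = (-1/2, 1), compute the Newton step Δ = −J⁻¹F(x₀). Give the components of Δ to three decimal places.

(-1.286, -4.286)

At (-1/2, 1): F = (1.500, 0.000).
Jacobian J = [[-10·x₁·x₂ + 6·x₁, -5·x₁^2 + 1], [-4·x₁ + 3·x₂, 3·x₁]].
At the point, J = [[2.000, -0.250], [5.000, -1.500]] (det J = -1.750).
Solving J·Δ = −F gives Δ = (-1.286, -4.286).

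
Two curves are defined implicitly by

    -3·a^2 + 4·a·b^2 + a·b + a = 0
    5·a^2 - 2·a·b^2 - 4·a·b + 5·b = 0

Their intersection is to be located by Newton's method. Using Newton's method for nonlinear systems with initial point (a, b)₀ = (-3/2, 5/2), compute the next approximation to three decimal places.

At (-3/2, 5/2): F = (-49.500, 57.500).
Jacobian J = [[-6·a + 4·b^2 + b + 1, 8·a·b + a], [10·a - 2·b^2 - 4·b, -4·a·b - 4·a + 5]].
At the point, J = [[37.500, -31.500], [-37.500, 26.000]] (det J = -206.250).
Solving J·Δ = −F gives Δ = (2.542, 1.455).
Then the next iterate is (a, b)₁ = (1.042, 3.955).

(1.042, 3.955)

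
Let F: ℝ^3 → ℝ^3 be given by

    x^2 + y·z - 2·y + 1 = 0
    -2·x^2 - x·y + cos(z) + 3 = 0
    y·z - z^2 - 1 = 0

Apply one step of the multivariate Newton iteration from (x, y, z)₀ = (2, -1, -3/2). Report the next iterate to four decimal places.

(1.4739, 0.2990, 0.3492)

At (2, -1, -3/2): F = (8.5000, -2.929263, -1.7500).
Jacobian J = [[2·x, z - 2, y], [-4·x - y, -x, -sin(z)], [0, z, y - 2·z]].
At the point, J = [[4.0000, -3.5000, -1.0000], [-7.0000, -2.0000, 0.997495], [0.0000, -1.5000, 2.0000]] (det J = -69.515030).
Solving J·Δ = −F gives Δ = (-0.5261, 1.2990, 1.8492).
Then the next iterate is (x, y, z)₁ = (1.4739, 0.2990, 0.3492).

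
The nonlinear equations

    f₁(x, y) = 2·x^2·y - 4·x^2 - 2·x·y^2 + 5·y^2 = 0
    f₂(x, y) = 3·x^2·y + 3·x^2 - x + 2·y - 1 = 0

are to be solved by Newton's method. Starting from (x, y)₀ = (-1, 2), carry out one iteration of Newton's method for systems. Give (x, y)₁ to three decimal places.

(-0.528, 1.192)

At (-1, 2): F = (28.000, 13.000).
Jacobian J = [[4·x·y - 8·x - 2·y^2, 2·x^2 - 4·x·y + 10·y], [6·x·y + 6·x - 1, 3·x^2 + 2]].
At the point, J = [[-8.000, 30.000], [-19.000, 5.000]] (det J = 530.000).
Solving J·Δ = −F gives Δ = (0.472, -0.808).
Then the next iterate is (x, y)₁ = (-0.528, 1.192).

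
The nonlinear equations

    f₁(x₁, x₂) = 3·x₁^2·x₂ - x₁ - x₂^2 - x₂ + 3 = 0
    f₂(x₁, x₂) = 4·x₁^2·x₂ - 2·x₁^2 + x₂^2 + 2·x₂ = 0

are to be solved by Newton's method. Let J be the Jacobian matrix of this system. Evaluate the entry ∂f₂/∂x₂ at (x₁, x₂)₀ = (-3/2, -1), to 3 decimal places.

9.000

∂f₂/∂x₂ = 4·x₁^2 + 2·x₂ + 2.
At (-3/2, -1) this is 9.000.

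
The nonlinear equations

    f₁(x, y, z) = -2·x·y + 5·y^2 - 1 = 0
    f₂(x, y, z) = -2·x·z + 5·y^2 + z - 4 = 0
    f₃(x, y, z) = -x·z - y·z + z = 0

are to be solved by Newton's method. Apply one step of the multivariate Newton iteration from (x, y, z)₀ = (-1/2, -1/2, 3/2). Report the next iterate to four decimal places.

(-1.5658, -0.8289, -1.0461)

At (-1/2, -1/2, 3/2): F = (-0.2500, 0.2500, 3.0000).
Jacobian J = [[-2·y, -2·x + 10·y, 0], [-2·z, 10·y, -2·x + 1], [-z, -z, -x - y + 1]].
At the point, J = [[1.0000, -4.0000, 0.0000], [-3.0000, -5.0000, 2.0000], [-1.5000, -1.5000, 2.0000]] (det J = -19.0000).
Solving J·Δ = −F gives Δ = (-1.0658, -0.3289, -2.5461).
Then the next iterate is (x, y, z)₁ = (-1.5658, -0.8289, -1.0461).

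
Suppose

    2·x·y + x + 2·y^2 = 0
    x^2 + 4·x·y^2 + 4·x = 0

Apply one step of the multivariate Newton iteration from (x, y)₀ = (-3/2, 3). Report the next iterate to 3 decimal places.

(-1.073, 1.835)

At (-3/2, 3): F = (7.500, -57.750).
Jacobian J = [[2·y + 1, 2·x + 4·y], [2·x + 4·y^2 + 4, 8·x·y]].
At the point, J = [[7.000, 9.000], [37.000, -36.000]] (det J = -585.000).
Solving J·Δ = −F gives Δ = (0.427, -1.165).
Then the next iterate is (x, y)₁ = (-1.073, 1.835).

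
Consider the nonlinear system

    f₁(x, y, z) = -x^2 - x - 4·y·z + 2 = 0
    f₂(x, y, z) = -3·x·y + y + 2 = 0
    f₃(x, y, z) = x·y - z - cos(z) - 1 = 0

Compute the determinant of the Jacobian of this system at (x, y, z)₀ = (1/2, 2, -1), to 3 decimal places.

-30.037

J = [[-2·x - 1, -4·z, -4·y], [-3·y, -3·x + 1, 0], [y, x, sin(z) - 1]].
At the point, J = [[-2.000, 4.000, -8.000], [-6.000, -0.500, 0.000], [2.000, 0.500, -1.84147]].
det J = -30.037.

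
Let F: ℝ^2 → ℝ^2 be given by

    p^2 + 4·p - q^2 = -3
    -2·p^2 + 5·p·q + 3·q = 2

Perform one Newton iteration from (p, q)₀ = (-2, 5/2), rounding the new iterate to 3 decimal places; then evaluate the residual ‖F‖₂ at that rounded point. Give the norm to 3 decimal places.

7.698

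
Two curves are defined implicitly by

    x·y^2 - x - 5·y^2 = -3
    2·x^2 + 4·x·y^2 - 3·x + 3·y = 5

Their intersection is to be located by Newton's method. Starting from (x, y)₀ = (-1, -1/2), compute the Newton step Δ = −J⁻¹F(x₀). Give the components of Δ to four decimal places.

At (-1, -1/2): F = (2.5000, -2.5000).
Jacobian J = [[y^2 - 1, 2·x·y - 10·y], [4·x + 4·y^2 - 3, 8·x·y + 3]].
At the point, J = [[-0.7500, 6.0000], [-6.0000, 7.0000]] (det J = 30.7500).
Solving J·Δ = −F gives Δ = (-1.0569, -0.5488).

(-1.0569, -0.5488)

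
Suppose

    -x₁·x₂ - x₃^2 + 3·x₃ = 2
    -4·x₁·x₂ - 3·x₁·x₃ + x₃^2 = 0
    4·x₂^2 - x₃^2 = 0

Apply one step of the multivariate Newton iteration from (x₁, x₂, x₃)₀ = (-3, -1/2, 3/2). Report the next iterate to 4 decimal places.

(-1.3182, -0.3636, 0.9015)

At (-3, -1/2, 3/2): F = (-1.2500, 9.7500, -1.2500).
Jacobian J = [[-x₂, -x₁, -2·x₃ + 3], [-4·x₂ - 3·x₃, -4·x₁, -3·x₁ + 2·x₃], [0, 8·x₂, -2·x₃]].
At the point, J = [[0.5000, 3.0000, 0.0000], [-2.5000, 12.0000, 12.0000], [0.0000, -4.0000, -3.0000]] (det J = -16.5000).
Solving J·Δ = −F gives Δ = (1.6818, 0.1364, -0.5985).
Then the next iterate is (x₁, x₂, x₃)₁ = (-1.3182, -0.3636, 0.9015).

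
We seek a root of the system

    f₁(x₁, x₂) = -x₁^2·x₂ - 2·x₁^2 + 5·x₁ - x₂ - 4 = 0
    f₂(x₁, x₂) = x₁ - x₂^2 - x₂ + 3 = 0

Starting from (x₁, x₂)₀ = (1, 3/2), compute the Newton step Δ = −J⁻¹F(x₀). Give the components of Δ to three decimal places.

(-1.650, -0.350)

At (1, 3/2): F = (-4.000, 0.250).
Jacobian J = [[-2·x₁·x₂ - 4·x₁ + 5, -x₁^2 - 1], [1, -2·x₂ - 1]].
At the point, J = [[-2.000, -2.000], [1.000, -4.000]] (det J = 10.000).
Solving J·Δ = −F gives Δ = (-1.650, -0.350).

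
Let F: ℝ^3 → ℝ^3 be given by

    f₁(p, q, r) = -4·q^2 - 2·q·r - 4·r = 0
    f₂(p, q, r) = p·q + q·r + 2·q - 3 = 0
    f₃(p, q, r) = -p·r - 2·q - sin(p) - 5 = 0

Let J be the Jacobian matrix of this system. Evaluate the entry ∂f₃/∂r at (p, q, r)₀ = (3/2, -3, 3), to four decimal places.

-1.5000

∂f₃/∂r = -p.
At (3/2, -3, 3) this is -1.5000.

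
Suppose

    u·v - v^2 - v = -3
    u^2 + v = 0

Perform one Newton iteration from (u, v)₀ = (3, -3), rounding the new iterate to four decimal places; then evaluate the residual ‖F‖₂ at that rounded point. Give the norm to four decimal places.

At (3, -3): F = (-12.0000, 6.0000).
Jacobian J = [[v, u - 2·v - 1], [2·u, 1]].
At the point, J = [[-3.0000, 8.0000], [6.0000, 1.0000]] (det J = -51.0000).
Solving J·Δ = −F gives Δ = (-1.1765, 1.0588).
Then the next iterate is (u, v)₁ = (1.8235, -1.9412).
Re-evaluating at (1.8235, -1.9412): F = (-2.366836, 1.383952), so ‖F‖₂ = 2.7418.

2.7418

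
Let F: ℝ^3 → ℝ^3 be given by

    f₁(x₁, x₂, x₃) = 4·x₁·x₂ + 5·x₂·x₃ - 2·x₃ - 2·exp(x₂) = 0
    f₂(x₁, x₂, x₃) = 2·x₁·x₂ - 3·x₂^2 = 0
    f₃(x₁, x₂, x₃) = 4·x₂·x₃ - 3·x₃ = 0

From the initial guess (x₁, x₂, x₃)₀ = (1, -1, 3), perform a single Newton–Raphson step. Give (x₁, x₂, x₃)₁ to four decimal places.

At (1, -1, 3): F = (-25.735759, -5.0000, -21.0000).
Jacobian J = [[4·x₂, 4·x₁ + 5·x₃ - 2·exp(x₂), 5·x₂ - 2], [2·x₂, 2·x₁ - 6·x₂, 0], [0, 4·x₃, 4·x₂ - 3]].
At the point, J = [[-4.0000, 18.264241, -7.0000], [-2.0000, 8.0000, 0.0000], [0.0000, 12.0000, -7.0000]] (det J = 136.300624).
Solving J·Δ = −F gives Δ = (-0.3372, 0.5407, -2.0731).
Then the next iterate is (x₁, x₂, x₃)₁ = (0.6628, -0.4593, 0.9269).

(0.6628, -0.4593, 0.9269)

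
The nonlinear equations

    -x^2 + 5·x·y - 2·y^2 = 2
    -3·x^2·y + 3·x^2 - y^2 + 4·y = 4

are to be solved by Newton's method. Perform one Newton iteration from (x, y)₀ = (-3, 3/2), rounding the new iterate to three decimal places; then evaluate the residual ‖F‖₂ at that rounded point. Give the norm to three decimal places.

7.835

At (-3, 3/2): F = (-38.000, -13.750).
Jacobian J = [[-2·x + 5·y, 5·x - 4·y], [-6·x·y + 6·x, -3·x^2 - 2·y + 4]].
At the point, J = [[13.500, -21.000], [9.000, -26.000]] (det J = -162.000).
Solving J·Δ = −F gives Δ = (4.316, 0.965).
Then the next iterate is (x, y)₁ = (1.316, 2.465).
Re-evaluating at (1.316, 2.465): F = (0.33539, -7.82773), so ‖F‖₂ = 7.835.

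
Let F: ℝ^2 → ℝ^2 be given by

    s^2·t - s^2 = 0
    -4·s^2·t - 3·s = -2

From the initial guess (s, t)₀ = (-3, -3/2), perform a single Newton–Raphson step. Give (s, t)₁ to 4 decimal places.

At (-3, -3/2): F = (-22.5000, 65.0000).
Jacobian J = [[2·s·t - 2·s, s^2], [-8·s·t - 3, -4·s^2]].
At the point, J = [[15.0000, 9.0000], [-39.0000, -36.0000]] (det J = -189.0000).
Solving J·Δ = −F gives Δ = (1.1905, 0.5159).
Then the next iterate is (s, t)₁ = (-1.8095, -0.9841).

(-1.8095, -0.9841)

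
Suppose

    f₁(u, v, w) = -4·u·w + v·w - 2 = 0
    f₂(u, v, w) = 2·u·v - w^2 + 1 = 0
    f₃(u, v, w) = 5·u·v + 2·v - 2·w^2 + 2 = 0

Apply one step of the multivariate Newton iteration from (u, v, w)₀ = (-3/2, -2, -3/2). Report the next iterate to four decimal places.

(-1.0625, 1.7500, 1.2500)

At (-3/2, -2, -3/2): F = (-8.0000, 4.7500, 8.5000).
Jacobian J = [[-4·w, w, -4·u + v], [2·v, 2·u, -2·w], [5·v, 5·u + 2, -4·w]].
At the point, J = [[6.0000, -1.5000, 4.0000], [-4.0000, -3.0000, 3.0000], [-10.0000, -5.5000, 6.0000]] (det J = -32.0000).
Solving J·Δ = −F gives Δ = (0.4375, 3.7500, 2.7500).
Then the next iterate is (u, v, w)₁ = (-1.0625, 1.7500, 1.2500).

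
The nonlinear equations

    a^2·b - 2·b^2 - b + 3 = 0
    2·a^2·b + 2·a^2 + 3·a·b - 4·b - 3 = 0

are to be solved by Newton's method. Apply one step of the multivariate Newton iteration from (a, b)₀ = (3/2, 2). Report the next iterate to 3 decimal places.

At (3/2, 2): F = (-2.500, 11.500).
Jacobian J = [[2·a·b, a^2 - 4·b - 1], [4·a·b + 4·a + 3·b, 2·a^2 + 3·a - 4]].
At the point, J = [[6.000, -6.750], [24.000, 5.000]] (det J = 192.000).
Solving J·Δ = −F gives Δ = (-0.339, -0.672).
Then the next iterate is (a, b)₁ = (1.161, 1.328).

(1.161, 1.328)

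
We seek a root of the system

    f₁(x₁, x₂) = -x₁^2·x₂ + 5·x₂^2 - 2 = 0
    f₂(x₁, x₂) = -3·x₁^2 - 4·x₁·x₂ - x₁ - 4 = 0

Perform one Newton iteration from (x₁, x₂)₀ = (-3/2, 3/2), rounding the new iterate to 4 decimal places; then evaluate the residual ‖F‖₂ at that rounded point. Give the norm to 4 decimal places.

6998.0115

At (-3/2, 3/2): F = (5.8750, -0.2500).
Jacobian J = [[-2·x₁·x₂, -x₁^2 + 10·x₂], [-6·x₁ - 4·x₂ - 1, -4·x₁]].
At the point, J = [[4.5000, 12.7500], [2.0000, 6.0000]] (det J = 1.5000).
Solving J·Δ = −F gives Δ = (-25.6250, 8.5833).
Then the next iterate is (x₁, x₂)₁ = (-27.1250, 10.0833).
Re-evaluating at (-27.1250, 10.0833): F = (-6912.580832, -1090.133825), so ‖F‖₂ = 6998.0115.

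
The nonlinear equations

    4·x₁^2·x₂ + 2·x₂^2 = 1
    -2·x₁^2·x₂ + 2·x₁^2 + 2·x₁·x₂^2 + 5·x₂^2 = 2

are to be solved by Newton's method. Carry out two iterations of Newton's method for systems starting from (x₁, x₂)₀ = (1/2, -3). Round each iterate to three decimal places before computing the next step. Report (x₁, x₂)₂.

(0.253, -0.943)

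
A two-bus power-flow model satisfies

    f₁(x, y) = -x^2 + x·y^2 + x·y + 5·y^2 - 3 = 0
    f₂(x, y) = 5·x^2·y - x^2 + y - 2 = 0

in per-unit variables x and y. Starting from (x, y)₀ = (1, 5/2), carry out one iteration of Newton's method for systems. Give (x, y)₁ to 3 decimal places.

(0.768, 1.389)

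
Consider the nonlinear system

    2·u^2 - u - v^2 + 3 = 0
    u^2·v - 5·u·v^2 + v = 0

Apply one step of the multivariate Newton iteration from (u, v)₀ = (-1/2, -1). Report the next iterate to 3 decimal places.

(0.214, -1.429)

At (-1/2, -1): F = (3.000, 1.250).
Jacobian J = [[4·u - 1, -2·v], [2·u·v - 5·v^2, u^2 - 10·u·v + 1]].
At the point, J = [[-3.000, 2.000], [-4.000, -3.750]] (det J = 19.250).
Solving J·Δ = −F gives Δ = (0.714, -0.429).
Then the next iterate is (u, v)₁ = (0.214, -1.429).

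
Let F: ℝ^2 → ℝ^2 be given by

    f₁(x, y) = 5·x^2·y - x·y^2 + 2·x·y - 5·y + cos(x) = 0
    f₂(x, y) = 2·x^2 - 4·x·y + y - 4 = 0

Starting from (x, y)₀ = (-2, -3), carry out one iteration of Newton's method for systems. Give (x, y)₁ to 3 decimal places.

(-1.612, -0.617)

At (-2, -3): F = (-15.41615, -23.000).
Jacobian J = [[10·x·y - y^2 + 2·y - sin(x), 5·x^2 - 2·x·y + 2·x - 5], [4·x - 4·y, -4·x + 1]].
At the point, J = [[45.90930, -1.000], [4.000, 9.000]] (det J = 417.18368).
Solving J·Δ = −F gives Δ = (0.388, 2.383).
Then the next iterate is (x, y)₁ = (-1.612, -0.617).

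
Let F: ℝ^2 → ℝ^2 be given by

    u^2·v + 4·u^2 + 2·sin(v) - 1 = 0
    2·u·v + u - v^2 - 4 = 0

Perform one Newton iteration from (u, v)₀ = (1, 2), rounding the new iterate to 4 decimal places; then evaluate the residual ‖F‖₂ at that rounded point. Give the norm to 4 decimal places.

At (1, 2): F = (6.818595, -3.0000).
Jacobian J = [[2·u·v + 8·u, u^2 + 2·cos(v)], [2·v + 1, 2·u - 2·v]].
At the point, J = [[12.0000, 0.167706], [5.0000, -2.0000]] (det J = -24.838532).
Solving J·Δ = −F gives Δ = (-0.5288, -2.8219).
Then the next iterate is (u, v)₁ = (0.4712, -0.8219).
Re-evaluating at (0.4712, -0.8219): F = (-1.759250, -4.978878), so ‖F‖₂ = 5.2805.

5.2805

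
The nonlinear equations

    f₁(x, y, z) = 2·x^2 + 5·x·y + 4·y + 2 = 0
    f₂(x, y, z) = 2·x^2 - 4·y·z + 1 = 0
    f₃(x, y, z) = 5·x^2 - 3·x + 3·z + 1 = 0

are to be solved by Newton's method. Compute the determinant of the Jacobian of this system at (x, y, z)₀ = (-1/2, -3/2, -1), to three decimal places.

-177.000

J = [[4·x + 5·y, 5·x + 4, 0], [4·x, -4·z, -4·y], [10·x - 3, 0, 3]].
At the point, J = [[-9.500, 1.500, 0.000], [-2.000, 4.000, 6.000], [-8.000, 0.000, 3.000]].
det J = -177.000.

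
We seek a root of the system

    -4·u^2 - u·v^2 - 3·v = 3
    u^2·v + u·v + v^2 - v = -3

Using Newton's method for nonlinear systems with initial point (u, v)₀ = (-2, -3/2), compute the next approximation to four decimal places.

At (-2, -3/2): F = (-10.0000, 3.7500).
Jacobian J = [[-8·u - v^2, -2·u·v - 3], [2·u·v + v, u^2 + u + 2·v - 1]].
At the point, J = [[13.7500, -9.0000], [4.5000, -2.0000]] (det J = 13.0000).
Solving J·Δ = −F gives Δ = (-4.1346, -7.4279).
Then the next iterate is (u, v)₁ = (-6.1346, -8.9279).

(-6.1346, -8.9279)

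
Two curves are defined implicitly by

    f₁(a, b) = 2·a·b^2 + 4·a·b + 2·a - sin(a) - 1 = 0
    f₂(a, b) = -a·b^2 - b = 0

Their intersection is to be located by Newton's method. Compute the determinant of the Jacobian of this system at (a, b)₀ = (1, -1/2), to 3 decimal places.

0.500

J = [[2·b^2 + 4·b - cos(a) + 2, 4·a·b + 4·a], [-b^2, -2·a·b - 1]].
At the point, J = [[-0.04030, 2.000], [-0.250, 0.000]].
det J = 0.500.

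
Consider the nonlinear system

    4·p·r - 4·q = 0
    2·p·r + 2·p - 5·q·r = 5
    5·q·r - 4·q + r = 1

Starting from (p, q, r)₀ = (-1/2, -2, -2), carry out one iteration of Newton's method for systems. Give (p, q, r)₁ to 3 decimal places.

(0.324, -2.162, 1.029)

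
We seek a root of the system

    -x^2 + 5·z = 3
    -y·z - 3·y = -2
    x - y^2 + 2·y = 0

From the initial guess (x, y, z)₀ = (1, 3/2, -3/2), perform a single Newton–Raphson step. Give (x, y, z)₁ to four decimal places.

At (1, 3/2, -3/2): F = (-11.5000, -0.2500, 1.7500).
Jacobian J = [[-2·x, 0, 5], [0, -z - 3, -y], [1, -2·y + 2, 0]].
At the point, J = [[-2.0000, 0.0000, 5.0000], [0.0000, -1.5000, -1.5000], [1.0000, -1.0000, 0.0000]] (det J = 10.5000).
Solving J·Δ = −F gives Δ = (-3.0119, -1.2619, 1.0952).
Then the next iterate is (x, y, z)₁ = (-2.0119, 0.2381, -0.4048).

(-2.0119, 0.2381, -0.4048)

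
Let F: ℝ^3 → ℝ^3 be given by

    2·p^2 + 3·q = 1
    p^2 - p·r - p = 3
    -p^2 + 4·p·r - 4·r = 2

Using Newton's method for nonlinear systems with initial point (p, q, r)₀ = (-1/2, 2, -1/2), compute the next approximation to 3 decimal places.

(-2.039, -0.860, -0.118)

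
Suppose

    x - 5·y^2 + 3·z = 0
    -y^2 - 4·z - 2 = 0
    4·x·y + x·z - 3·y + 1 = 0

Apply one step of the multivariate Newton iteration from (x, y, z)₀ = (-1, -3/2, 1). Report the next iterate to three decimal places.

At (-1, -3/2, 1): F = (-9.250, -8.250, 10.500).
Jacobian J = [[1, -10·y, 3], [0, -2·y, -4], [4·y + z, 4·x - 3, x]].
At the point, J = [[1.000, 15.000, 3.000], [0.000, 3.000, -4.000], [-5.000, -7.000, -1.000]] (det J = 314.000).
Solving J·Δ = −F gives Δ = (1.236, 0.823, -1.445).
Then the next iterate is (x, y, z)₁ = (0.236, -0.677, -0.445).

(0.236, -0.677, -0.445)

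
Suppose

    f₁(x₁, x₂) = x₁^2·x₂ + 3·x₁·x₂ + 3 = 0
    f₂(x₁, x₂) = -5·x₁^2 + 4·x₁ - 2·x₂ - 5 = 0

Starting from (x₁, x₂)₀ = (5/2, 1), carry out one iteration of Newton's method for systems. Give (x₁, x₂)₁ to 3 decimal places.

(1.199, 0.539)

At (5/2, 1): F = (16.750, -28.250).
Jacobian J = [[2·x₁·x₂ + 3·x₂, x₁^2 + 3·x₁], [-10·x₁ + 4, -2]].
At the point, J = [[8.000, 13.750], [-21.000, -2.000]] (det J = 272.750).
Solving J·Δ = −F gives Δ = (-1.301, -0.461).
Then the next iterate is (x₁, x₂)₁ = (1.199, 0.539).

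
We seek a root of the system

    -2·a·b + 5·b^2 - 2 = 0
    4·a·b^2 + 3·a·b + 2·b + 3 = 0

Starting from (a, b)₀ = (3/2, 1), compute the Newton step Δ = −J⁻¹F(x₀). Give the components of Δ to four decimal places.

(-1.2616, -0.3605)

At (3/2, 1): F = (0.0000, 15.5000).
Jacobian J = [[-2·b, -2·a + 10·b], [4·b^2 + 3·b, 8·a·b + 3·a + 2]].
At the point, J = [[-2.0000, 7.0000], [7.0000, 18.5000]] (det J = -86.0000).
Solving J·Δ = −F gives Δ = (-1.2616, -0.3605).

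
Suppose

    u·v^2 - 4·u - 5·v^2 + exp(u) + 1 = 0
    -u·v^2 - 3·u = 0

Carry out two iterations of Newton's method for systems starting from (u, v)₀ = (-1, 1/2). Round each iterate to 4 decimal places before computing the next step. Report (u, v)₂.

At (-1, 1/2): F = (3.867879, 3.2500).
Jacobian J = [[v^2 + exp(u) - 4, 2·u·v - 10·v], [-v^2 - 3, -2·u·v]].
At the point, J = [[-3.382121, -6.0000], [-3.2500, 1.0000]] (det J = -22.882121).
Solving J·Δ = −F gives Δ = (1.0212, 0.0690).
Then the next iterate is (u, v)₁ = (0.0212, 0.5690).
Round to (0.0212, 0.5690) and repeat: F = (0.324685, -0.070464), J = [[-2.654813, -5.665874], [-3.323761, -0.024126]].
Δ = (-0.0217, 0.0675), so (u, v)₂ = (-0.0005, 0.6365).

(-0.0005, 0.6365)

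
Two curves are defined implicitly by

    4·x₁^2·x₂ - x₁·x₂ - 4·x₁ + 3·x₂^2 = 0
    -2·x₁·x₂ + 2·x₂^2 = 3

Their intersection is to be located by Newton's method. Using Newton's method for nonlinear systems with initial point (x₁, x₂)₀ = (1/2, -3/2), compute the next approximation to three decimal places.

(0.529, -1.059)

At (1/2, -3/2): F = (4.000, 3.000).
Jacobian J = [[8·x₁·x₂ - x₂ - 4, 4·x₁^2 - x₁ + 6·x₂], [-2·x₂, -2·x₁ + 4·x₂]].
At the point, J = [[-8.500, -8.500], [3.000, -7.000]] (det J = 85.000).
Solving J·Δ = −F gives Δ = (0.029, 0.441).
Then the next iterate is (x₁, x₂)₁ = (0.529, -1.059).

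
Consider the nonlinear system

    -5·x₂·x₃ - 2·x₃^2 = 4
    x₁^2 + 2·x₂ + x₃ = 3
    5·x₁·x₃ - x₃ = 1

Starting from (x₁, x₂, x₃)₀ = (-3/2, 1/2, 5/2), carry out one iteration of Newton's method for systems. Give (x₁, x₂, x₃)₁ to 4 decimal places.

(-1.1136, 0.7293, 0.4507)

At (-3/2, 1/2, 5/2): F = (-22.7500, 2.7500, -22.2500).
Jacobian J = [[0, -5·x₃, -5·x₂ - 4·x₃], [2·x₁, 2, 1], [5·x₃, 0, 5·x₁ - 1]].
At the point, J = [[0.0000, -12.5000, -12.5000], [-3.0000, 2.0000, 1.0000], [12.5000, 0.0000, -8.5000]] (det J = 475.0000).
Solving J·Δ = −F gives Δ = (0.3864, 0.2293, -2.0493).
Then the next iterate is (x₁, x₂, x₃)₁ = (-1.1136, 0.7293, 0.4507).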